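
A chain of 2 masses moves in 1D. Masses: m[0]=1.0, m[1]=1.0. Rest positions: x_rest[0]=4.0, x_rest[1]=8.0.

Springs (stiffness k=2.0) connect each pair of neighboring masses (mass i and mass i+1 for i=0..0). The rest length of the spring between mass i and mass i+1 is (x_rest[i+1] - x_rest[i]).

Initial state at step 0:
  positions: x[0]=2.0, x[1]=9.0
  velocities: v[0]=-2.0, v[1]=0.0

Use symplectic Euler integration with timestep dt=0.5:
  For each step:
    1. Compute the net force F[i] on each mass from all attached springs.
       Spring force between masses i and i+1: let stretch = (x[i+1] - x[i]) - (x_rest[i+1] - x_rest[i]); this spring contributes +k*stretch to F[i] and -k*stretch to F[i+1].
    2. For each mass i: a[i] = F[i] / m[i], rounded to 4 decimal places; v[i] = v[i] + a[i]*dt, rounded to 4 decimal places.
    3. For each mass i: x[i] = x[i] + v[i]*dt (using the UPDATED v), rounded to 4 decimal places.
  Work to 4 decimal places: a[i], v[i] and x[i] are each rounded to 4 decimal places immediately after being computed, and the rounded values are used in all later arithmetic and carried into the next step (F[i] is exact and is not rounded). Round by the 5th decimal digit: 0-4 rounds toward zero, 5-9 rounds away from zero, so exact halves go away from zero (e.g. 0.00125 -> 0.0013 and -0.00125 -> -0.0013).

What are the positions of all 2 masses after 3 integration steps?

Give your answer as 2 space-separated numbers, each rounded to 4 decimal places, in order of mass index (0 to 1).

Step 0: x=[2.0000 9.0000] v=[-2.0000 0.0000]
Step 1: x=[2.5000 7.5000] v=[1.0000 -3.0000]
Step 2: x=[3.5000 5.5000] v=[2.0000 -4.0000]
Step 3: x=[3.5000 4.5000] v=[0.0000 -2.0000]

Answer: 3.5000 4.5000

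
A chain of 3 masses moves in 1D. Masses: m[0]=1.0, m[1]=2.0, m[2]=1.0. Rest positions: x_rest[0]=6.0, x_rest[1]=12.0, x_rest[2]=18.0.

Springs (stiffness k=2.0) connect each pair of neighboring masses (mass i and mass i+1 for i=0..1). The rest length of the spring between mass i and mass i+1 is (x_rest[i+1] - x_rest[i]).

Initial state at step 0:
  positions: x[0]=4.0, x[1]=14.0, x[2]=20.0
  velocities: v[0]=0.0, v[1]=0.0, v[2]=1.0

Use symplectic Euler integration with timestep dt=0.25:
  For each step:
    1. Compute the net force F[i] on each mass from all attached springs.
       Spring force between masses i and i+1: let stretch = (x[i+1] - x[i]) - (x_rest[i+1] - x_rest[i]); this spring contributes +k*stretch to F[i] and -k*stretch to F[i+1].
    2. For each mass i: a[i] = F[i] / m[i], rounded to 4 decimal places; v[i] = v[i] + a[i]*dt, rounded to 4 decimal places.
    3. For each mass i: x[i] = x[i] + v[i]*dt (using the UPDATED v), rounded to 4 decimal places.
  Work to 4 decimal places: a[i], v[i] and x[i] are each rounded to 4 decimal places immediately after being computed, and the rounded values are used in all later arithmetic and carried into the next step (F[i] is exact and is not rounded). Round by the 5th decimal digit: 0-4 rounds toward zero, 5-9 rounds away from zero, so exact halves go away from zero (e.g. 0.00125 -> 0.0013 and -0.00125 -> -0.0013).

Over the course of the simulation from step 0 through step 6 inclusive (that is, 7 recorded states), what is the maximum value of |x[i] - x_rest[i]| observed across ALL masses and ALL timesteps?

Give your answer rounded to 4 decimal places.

Answer: 3.4767

Derivation:
Step 0: x=[4.0000 14.0000 20.0000] v=[0.0000 0.0000 1.0000]
Step 1: x=[4.5000 13.7500 20.2500] v=[2.0000 -1.0000 1.0000]
Step 2: x=[5.4063 13.3281 20.4375] v=[3.6250 -1.6875 0.7500]
Step 3: x=[6.5528 12.8555 20.4863] v=[4.5859 -1.8906 0.1953]
Step 4: x=[7.7371 12.4659 20.3313] v=[4.7373 -1.5586 -0.6201]
Step 5: x=[8.7625 12.2723 19.9431] v=[4.1017 -0.7745 -1.5528]
Step 6: x=[9.4767 12.3388 19.3461] v=[2.8566 0.2658 -2.3882]
Max displacement = 3.4767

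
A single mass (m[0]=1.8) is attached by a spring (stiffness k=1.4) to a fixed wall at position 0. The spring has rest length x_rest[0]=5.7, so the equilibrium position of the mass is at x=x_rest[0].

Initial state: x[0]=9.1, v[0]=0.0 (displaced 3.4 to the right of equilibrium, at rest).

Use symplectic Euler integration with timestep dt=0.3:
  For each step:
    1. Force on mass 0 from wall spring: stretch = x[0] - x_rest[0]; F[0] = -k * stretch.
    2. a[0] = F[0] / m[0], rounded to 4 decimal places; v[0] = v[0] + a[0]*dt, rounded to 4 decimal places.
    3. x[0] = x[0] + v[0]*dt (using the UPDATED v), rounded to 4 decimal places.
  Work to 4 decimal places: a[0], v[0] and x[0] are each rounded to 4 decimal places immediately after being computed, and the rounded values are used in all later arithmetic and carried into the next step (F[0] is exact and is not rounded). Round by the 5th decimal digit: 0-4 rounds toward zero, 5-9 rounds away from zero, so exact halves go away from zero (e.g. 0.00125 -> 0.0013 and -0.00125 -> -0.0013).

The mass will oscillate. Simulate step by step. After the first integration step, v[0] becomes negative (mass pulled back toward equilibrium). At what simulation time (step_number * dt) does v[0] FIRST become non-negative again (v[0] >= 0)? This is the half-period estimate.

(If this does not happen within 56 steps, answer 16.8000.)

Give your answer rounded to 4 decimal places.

Answer: 3.6000

Derivation:
Step 0: x=[9.1000] v=[0.0000]
Step 1: x=[8.8620] v=[-0.7933]
Step 2: x=[8.4027] v=[-1.5311]
Step 3: x=[7.7542] v=[-2.1617]
Step 4: x=[6.9619] v=[-2.6410]
Step 5: x=[6.0813] v=[-2.9355]
Step 6: x=[5.1740] v=[-3.0245]
Step 7: x=[4.3035] v=[-2.9018]
Step 8: x=[3.5307] v=[-2.5759]
Step 9: x=[2.9098] v=[-2.0697]
Step 10: x=[2.4842] v=[-1.4186]
Step 11: x=[2.2837] v=[-0.6682]
Step 12: x=[2.3224] v=[0.1289]
First v>=0 after going negative at step 12, time=3.6000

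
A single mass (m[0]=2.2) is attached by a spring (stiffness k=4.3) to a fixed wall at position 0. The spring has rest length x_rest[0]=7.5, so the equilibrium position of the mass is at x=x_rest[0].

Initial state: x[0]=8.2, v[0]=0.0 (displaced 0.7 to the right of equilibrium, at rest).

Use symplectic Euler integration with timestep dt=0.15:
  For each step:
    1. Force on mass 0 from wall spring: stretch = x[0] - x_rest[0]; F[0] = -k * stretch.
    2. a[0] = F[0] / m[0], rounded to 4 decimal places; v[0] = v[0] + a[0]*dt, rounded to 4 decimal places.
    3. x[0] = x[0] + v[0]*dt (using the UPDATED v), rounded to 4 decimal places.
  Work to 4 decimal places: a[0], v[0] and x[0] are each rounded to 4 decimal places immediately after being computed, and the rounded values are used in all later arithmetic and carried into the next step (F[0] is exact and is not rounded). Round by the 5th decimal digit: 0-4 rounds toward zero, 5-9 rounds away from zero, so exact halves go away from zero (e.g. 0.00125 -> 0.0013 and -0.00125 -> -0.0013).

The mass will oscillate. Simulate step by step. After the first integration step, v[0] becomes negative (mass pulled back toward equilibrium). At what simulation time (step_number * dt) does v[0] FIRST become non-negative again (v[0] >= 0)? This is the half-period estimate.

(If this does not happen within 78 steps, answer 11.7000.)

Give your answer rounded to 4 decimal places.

Step 0: x=[8.2000] v=[0.0000]
Step 1: x=[8.1692] v=[-0.2052]
Step 2: x=[8.1090] v=[-0.4014]
Step 3: x=[8.0220] v=[-0.5799]
Step 4: x=[7.9121] v=[-0.7329]
Step 5: x=[7.7840] v=[-0.8537]
Step 6: x=[7.6435] v=[-0.9370]
Step 7: x=[7.4966] v=[-0.9791]
Step 8: x=[7.3499] v=[-0.9781]
Step 9: x=[7.2098] v=[-0.9341]
Step 10: x=[7.0825] v=[-0.8490]
Step 11: x=[6.9735] v=[-0.7266]
Step 12: x=[6.8877] v=[-0.5722]
Step 13: x=[6.8288] v=[-0.3927]
Step 14: x=[6.7994] v=[-0.1959]
Step 15: x=[6.8008] v=[0.0095]
First v>=0 after going negative at step 15, time=2.2500

Answer: 2.2500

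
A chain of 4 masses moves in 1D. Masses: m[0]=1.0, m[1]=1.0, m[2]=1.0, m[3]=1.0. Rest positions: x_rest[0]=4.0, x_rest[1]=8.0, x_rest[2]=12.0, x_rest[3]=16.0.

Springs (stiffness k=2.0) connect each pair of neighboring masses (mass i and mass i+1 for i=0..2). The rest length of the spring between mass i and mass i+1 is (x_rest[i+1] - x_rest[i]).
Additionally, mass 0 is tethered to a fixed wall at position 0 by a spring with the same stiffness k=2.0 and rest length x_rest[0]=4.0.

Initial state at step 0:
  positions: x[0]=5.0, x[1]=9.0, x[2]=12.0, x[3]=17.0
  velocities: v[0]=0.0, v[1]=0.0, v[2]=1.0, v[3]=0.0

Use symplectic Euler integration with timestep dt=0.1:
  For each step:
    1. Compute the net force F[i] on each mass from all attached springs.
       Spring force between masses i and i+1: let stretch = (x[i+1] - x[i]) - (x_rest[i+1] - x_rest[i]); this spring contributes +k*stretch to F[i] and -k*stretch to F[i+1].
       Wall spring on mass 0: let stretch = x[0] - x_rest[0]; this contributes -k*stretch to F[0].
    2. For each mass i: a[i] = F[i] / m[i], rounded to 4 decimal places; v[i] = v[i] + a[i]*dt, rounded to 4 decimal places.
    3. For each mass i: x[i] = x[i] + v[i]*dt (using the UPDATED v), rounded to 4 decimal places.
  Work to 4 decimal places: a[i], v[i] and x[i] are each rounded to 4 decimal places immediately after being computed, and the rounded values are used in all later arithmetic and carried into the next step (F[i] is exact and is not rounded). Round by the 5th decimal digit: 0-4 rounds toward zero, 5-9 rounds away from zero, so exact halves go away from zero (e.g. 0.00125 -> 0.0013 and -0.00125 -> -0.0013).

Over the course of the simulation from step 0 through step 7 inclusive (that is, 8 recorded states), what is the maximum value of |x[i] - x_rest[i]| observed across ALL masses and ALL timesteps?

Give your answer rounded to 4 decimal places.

Step 0: x=[5.0000 9.0000 12.0000 17.0000] v=[0.0000 0.0000 1.0000 0.0000]
Step 1: x=[4.9800 8.9800 12.1400 16.9800] v=[-0.2000 -0.2000 1.4000 -0.2000]
Step 2: x=[4.9404 8.9432 12.3136 16.9432] v=[-0.3960 -0.3680 1.7360 -0.3680]
Step 3: x=[4.8821 8.8938 12.5124 16.8938] v=[-0.5835 -0.4945 1.9878 -0.4939]
Step 4: x=[4.8063 8.8365 12.7264 16.8368] v=[-0.7576 -0.5731 2.1404 -0.5702]
Step 5: x=[4.7150 8.7764 12.9449 16.7776] v=[-0.9128 -0.6012 2.1845 -0.5923]
Step 6: x=[4.6107 8.7184 13.1566 16.7217] v=[-1.0435 -0.5798 2.1173 -0.5588]
Step 7: x=[4.4963 8.6670 13.3509 16.6745] v=[-1.1441 -0.5137 1.9427 -0.4718]
Max displacement = 1.3509

Answer: 1.3509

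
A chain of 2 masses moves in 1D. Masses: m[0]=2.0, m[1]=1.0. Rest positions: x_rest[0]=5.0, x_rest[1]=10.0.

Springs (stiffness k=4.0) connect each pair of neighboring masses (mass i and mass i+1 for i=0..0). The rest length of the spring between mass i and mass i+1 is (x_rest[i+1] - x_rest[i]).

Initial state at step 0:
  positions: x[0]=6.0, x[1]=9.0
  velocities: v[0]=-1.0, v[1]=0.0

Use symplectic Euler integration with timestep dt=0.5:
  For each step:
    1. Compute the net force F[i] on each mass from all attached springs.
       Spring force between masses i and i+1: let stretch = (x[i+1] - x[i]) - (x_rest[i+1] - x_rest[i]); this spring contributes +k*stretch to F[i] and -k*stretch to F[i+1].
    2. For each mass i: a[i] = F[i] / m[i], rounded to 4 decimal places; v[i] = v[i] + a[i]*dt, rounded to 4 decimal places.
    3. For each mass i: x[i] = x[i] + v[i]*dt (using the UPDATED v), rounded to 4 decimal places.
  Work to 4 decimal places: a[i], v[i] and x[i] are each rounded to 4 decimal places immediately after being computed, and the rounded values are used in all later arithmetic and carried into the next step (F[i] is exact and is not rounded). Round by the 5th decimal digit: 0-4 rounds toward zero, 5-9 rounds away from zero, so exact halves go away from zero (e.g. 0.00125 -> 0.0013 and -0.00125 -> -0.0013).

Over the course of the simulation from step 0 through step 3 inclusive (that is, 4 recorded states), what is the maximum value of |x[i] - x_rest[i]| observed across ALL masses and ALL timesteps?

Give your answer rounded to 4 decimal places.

Step 0: x=[6.0000 9.0000] v=[-1.0000 0.0000]
Step 1: x=[4.5000 11.0000] v=[-3.0000 4.0000]
Step 2: x=[3.7500 11.5000] v=[-1.5000 1.0000]
Step 3: x=[4.3750 9.2500] v=[1.2500 -4.5000]
Max displacement = 1.5000

Answer: 1.5000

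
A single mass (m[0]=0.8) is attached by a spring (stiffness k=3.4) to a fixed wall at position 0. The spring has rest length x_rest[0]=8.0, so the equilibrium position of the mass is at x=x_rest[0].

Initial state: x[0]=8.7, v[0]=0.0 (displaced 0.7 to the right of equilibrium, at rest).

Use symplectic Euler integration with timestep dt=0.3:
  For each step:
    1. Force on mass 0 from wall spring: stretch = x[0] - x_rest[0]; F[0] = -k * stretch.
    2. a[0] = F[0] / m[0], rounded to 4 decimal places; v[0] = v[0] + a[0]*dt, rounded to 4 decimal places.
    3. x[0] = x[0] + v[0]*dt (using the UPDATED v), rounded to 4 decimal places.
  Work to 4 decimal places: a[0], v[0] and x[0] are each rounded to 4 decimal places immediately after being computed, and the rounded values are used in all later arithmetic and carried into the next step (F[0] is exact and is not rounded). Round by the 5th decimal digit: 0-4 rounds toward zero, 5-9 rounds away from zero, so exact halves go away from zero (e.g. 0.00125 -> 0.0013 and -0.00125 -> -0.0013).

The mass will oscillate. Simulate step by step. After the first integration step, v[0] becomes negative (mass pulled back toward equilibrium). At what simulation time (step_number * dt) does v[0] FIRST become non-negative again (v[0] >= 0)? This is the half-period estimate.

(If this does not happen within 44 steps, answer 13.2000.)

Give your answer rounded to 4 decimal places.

Answer: 1.5000

Derivation:
Step 0: x=[8.7000] v=[0.0000]
Step 1: x=[8.4323] v=[-0.8925]
Step 2: x=[7.9992] v=[-1.4437]
Step 3: x=[7.5664] v=[-1.4427]
Step 4: x=[7.2994] v=[-0.8899]
Step 5: x=[7.3004] v=[0.0034]
First v>=0 after going negative at step 5, time=1.5000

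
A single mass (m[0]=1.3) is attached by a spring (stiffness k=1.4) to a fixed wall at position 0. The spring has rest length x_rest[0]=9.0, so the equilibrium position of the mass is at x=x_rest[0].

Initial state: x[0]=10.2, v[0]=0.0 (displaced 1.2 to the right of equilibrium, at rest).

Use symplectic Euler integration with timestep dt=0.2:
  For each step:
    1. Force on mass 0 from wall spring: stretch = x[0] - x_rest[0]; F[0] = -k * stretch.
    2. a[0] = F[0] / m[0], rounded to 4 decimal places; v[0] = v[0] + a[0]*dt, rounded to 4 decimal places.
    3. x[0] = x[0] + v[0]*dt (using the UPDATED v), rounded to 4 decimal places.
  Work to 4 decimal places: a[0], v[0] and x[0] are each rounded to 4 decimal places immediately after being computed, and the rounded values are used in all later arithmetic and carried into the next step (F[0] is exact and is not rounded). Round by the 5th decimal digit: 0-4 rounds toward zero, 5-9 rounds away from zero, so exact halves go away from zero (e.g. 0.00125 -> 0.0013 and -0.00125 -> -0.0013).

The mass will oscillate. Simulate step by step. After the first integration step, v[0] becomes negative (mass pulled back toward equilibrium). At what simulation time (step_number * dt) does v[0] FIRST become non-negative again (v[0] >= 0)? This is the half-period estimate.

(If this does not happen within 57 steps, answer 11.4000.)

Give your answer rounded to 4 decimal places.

Answer: 3.2000

Derivation:
Step 0: x=[10.2000] v=[0.0000]
Step 1: x=[10.1483] v=[-0.2585]
Step 2: x=[10.0471] v=[-0.5058]
Step 3: x=[9.9008] v=[-0.7313]
Step 4: x=[9.7157] v=[-0.9253]
Step 5: x=[9.4998] v=[-1.0795]
Step 6: x=[9.2624] v=[-1.1871]
Step 7: x=[9.0137] v=[-1.2436]
Step 8: x=[8.7644] v=[-1.2466]
Step 9: x=[8.5252] v=[-1.1959]
Step 10: x=[8.3065] v=[-1.0936]
Step 11: x=[8.1177] v=[-0.9442]
Step 12: x=[7.9669] v=[-0.7542]
Step 13: x=[7.8606] v=[-0.5317]
Step 14: x=[7.8033] v=[-0.2863]
Step 15: x=[7.7976] v=[-0.0285]
Step 16: x=[7.8437] v=[0.2305]
First v>=0 after going negative at step 16, time=3.2000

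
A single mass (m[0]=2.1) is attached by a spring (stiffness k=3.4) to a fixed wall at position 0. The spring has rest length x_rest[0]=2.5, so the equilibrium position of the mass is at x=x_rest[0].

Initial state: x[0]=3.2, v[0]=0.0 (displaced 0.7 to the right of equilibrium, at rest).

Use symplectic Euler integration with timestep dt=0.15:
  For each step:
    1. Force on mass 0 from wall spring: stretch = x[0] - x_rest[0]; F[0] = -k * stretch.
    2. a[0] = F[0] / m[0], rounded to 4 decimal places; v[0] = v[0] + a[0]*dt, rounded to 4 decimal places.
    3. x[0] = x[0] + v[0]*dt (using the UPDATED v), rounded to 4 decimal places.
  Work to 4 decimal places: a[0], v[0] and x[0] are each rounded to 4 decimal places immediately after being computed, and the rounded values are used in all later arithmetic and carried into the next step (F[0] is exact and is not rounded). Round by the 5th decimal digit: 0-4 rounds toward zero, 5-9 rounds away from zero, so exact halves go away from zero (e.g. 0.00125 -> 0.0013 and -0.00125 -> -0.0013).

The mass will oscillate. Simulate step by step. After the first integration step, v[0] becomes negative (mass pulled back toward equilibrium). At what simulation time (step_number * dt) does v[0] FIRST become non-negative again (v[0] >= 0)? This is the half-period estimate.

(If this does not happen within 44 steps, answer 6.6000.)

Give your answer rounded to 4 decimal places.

Answer: 2.5500

Derivation:
Step 0: x=[3.2000] v=[0.0000]
Step 1: x=[3.1745] v=[-0.1700]
Step 2: x=[3.1244] v=[-0.3338]
Step 3: x=[3.0516] v=[-0.4854]
Step 4: x=[2.9587] v=[-0.6194]
Step 5: x=[2.8491] v=[-0.7308]
Step 6: x=[2.7268] v=[-0.8156]
Step 7: x=[2.5962] v=[-0.8707]
Step 8: x=[2.4621] v=[-0.8941]
Step 9: x=[2.3294] v=[-0.8849]
Step 10: x=[2.2029] v=[-0.8435]
Step 11: x=[2.0872] v=[-0.7714]
Step 12: x=[1.9865] v=[-0.6712]
Step 13: x=[1.9045] v=[-0.5465]
Step 14: x=[1.8442] v=[-0.4019]
Step 15: x=[1.8078] v=[-0.2426]
Step 16: x=[1.7966] v=[-0.0745]
Step 17: x=[1.8110] v=[0.0963]
First v>=0 after going negative at step 17, time=2.5500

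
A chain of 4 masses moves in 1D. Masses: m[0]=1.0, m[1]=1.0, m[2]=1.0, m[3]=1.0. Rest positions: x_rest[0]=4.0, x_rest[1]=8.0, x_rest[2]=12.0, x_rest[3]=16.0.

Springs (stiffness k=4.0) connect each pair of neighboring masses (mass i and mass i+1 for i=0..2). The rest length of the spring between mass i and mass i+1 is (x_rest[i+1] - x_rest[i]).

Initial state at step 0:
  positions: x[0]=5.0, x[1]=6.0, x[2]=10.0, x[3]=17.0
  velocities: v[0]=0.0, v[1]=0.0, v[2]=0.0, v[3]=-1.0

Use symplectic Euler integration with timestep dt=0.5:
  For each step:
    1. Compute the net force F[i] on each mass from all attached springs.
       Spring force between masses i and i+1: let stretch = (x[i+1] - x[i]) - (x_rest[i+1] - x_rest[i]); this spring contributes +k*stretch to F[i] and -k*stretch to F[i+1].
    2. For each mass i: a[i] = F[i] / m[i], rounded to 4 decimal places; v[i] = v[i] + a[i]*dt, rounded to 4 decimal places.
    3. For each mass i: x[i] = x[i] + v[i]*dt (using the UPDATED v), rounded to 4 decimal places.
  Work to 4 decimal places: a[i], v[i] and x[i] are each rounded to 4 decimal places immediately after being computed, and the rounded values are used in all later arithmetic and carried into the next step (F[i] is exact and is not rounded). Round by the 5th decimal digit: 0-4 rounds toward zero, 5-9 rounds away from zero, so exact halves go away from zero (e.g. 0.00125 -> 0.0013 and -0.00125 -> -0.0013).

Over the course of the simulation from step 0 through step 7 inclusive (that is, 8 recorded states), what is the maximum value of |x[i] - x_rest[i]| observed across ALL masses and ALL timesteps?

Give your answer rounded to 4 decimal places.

Step 0: x=[5.0000 6.0000 10.0000 17.0000] v=[0.0000 0.0000 0.0000 -1.0000]
Step 1: x=[2.0000 9.0000 13.0000 13.5000] v=[-6.0000 6.0000 6.0000 -7.0000]
Step 2: x=[2.0000 9.0000 12.5000 13.5000] v=[0.0000 0.0000 -1.0000 0.0000]
Step 3: x=[5.0000 5.5000 9.5000 16.5000] v=[6.0000 -7.0000 -6.0000 6.0000]
Step 4: x=[4.5000 5.5000 9.5000 16.5000] v=[-1.0000 0.0000 0.0000 0.0000]
Step 5: x=[1.0000 8.5000 12.5000 13.5000] v=[-7.0000 6.0000 6.0000 -6.0000]
Step 6: x=[1.0000 8.0000 12.5000 13.5000] v=[0.0000 -1.0000 0.0000 0.0000]
Step 7: x=[4.0000 5.0000 9.0000 16.5000] v=[6.0000 -6.0000 -7.0000 6.0000]
Max displacement = 3.0000

Answer: 3.0000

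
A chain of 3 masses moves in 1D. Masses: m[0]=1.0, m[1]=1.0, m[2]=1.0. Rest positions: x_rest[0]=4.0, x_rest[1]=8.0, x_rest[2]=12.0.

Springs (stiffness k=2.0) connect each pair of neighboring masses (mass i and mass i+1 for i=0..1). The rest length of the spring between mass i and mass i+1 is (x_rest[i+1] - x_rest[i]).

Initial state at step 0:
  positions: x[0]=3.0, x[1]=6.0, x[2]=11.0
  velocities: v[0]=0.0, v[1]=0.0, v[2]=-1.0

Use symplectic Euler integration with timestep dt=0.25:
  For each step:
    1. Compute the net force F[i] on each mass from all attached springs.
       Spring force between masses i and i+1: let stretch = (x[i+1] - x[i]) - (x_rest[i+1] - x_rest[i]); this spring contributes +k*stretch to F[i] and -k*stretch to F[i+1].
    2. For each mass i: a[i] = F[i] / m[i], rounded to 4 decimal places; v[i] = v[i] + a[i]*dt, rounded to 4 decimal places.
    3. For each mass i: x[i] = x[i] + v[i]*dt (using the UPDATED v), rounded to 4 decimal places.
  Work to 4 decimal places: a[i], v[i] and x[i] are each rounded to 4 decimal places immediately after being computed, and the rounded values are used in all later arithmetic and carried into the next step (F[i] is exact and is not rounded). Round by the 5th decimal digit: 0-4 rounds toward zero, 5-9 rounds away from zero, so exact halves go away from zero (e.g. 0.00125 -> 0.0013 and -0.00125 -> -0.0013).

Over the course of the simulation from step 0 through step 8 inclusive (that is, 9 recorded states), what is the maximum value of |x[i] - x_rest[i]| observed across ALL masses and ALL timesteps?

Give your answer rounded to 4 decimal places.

Answer: 2.5203

Derivation:
Step 0: x=[3.0000 6.0000 11.0000] v=[0.0000 0.0000 -1.0000]
Step 1: x=[2.8750 6.2500 10.6250] v=[-0.5000 1.0000 -1.5000]
Step 2: x=[2.6719 6.6250 10.2031] v=[-0.8125 1.5000 -1.6875]
Step 3: x=[2.4629 6.9531 9.8340] v=[-0.8360 1.3125 -1.4766]
Step 4: x=[2.3152 7.0801 9.6047] v=[-0.5909 0.5079 -0.9171]
Step 5: x=[2.2631 6.9270 9.5599] v=[-0.2085 -0.6123 -0.1794]
Step 6: x=[2.2940 6.5201 9.6860] v=[0.1235 -1.6278 0.5042]
Step 7: x=[2.3532 5.9806 9.9163] v=[0.2366 -2.1579 0.9213]
Step 8: x=[2.3658 5.4797 10.1547] v=[0.0503 -2.0038 0.9535]
Max displacement = 2.5203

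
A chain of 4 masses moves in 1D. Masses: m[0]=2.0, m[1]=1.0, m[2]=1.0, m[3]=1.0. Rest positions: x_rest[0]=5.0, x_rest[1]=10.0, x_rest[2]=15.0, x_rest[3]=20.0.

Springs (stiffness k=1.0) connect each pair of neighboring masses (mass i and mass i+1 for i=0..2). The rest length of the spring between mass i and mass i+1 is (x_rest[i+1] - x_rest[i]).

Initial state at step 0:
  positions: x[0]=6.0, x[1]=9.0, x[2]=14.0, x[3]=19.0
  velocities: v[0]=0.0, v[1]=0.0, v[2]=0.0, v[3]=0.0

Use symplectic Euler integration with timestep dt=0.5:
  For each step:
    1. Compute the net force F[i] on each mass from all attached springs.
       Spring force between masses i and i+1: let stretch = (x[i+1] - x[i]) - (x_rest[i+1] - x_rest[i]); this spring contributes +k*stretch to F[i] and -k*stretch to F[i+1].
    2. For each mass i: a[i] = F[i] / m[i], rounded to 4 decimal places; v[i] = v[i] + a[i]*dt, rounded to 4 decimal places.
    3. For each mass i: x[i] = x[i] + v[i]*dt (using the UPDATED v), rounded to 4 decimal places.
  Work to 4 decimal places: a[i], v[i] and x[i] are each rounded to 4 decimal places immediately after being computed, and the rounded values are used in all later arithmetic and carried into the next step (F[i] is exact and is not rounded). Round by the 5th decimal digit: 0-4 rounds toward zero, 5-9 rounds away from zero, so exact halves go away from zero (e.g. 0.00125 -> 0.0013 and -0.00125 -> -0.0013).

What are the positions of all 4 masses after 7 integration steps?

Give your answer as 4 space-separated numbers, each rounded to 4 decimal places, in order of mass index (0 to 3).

Step 0: x=[6.0000 9.0000 14.0000 19.0000] v=[0.0000 0.0000 0.0000 0.0000]
Step 1: x=[5.7500 9.5000 14.0000 19.0000] v=[-0.5000 1.0000 0.0000 0.0000]
Step 2: x=[5.3438 10.1875 14.1250 19.0000] v=[-0.8125 1.3750 0.2500 0.0000]
Step 3: x=[4.9180 10.6485 14.4844 19.0313] v=[-0.8516 0.9219 0.7188 0.0625]
Step 4: x=[4.5835 10.6358 15.0216 19.1759] v=[-0.6690 -0.0254 1.0743 0.2891]
Step 5: x=[4.3806 10.2065 15.5009 19.5319] v=[-0.4059 -0.8587 0.9586 0.7120]
Step 6: x=[4.2809 9.6443 15.6644 20.1302] v=[-0.1994 -1.1245 0.3269 1.1965]
Step 7: x=[4.2266 9.2462 15.4393 20.8620] v=[-0.1086 -0.7962 -0.4503 1.4636]

Answer: 4.2266 9.2462 15.4393 20.8620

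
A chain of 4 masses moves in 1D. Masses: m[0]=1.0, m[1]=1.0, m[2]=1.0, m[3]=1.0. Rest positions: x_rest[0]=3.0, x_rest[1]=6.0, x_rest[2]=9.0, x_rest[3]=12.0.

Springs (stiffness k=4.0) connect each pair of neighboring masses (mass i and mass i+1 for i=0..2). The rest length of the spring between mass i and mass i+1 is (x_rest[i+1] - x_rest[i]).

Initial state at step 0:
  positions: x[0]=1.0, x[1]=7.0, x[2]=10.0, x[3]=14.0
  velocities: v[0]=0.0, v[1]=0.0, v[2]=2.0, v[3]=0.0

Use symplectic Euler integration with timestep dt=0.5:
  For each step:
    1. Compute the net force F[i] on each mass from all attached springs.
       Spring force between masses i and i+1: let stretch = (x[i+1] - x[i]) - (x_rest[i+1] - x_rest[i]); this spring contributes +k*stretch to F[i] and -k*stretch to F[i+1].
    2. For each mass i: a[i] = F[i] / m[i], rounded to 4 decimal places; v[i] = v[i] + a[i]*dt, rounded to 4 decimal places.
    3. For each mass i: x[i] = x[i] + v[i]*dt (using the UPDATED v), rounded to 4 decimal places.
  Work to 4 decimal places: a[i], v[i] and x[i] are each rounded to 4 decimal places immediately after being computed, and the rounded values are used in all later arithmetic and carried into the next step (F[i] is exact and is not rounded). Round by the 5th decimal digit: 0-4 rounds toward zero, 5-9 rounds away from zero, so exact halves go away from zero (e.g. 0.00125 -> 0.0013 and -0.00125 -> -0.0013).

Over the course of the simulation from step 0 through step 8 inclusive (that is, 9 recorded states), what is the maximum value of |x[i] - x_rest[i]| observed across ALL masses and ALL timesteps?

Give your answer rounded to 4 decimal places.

Answer: 4.0000

Derivation:
Step 0: x=[1.0000 7.0000 10.0000 14.0000] v=[0.0000 0.0000 2.0000 0.0000]
Step 1: x=[4.0000 4.0000 12.0000 13.0000] v=[6.0000 -6.0000 4.0000 -2.0000]
Step 2: x=[4.0000 9.0000 7.0000 14.0000] v=[0.0000 10.0000 -10.0000 2.0000]
Step 3: x=[6.0000 7.0000 11.0000 11.0000] v=[4.0000 -4.0000 8.0000 -6.0000]
Step 4: x=[6.0000 8.0000 11.0000 11.0000] v=[0.0000 2.0000 0.0000 0.0000]
Step 5: x=[5.0000 10.0000 8.0000 14.0000] v=[-2.0000 4.0000 -6.0000 6.0000]
Step 6: x=[6.0000 5.0000 13.0000 14.0000] v=[2.0000 -10.0000 10.0000 0.0000]
Step 7: x=[3.0000 9.0000 11.0000 16.0000] v=[-6.0000 8.0000 -4.0000 4.0000]
Step 8: x=[3.0000 9.0000 12.0000 16.0000] v=[0.0000 0.0000 2.0000 0.0000]
Max displacement = 4.0000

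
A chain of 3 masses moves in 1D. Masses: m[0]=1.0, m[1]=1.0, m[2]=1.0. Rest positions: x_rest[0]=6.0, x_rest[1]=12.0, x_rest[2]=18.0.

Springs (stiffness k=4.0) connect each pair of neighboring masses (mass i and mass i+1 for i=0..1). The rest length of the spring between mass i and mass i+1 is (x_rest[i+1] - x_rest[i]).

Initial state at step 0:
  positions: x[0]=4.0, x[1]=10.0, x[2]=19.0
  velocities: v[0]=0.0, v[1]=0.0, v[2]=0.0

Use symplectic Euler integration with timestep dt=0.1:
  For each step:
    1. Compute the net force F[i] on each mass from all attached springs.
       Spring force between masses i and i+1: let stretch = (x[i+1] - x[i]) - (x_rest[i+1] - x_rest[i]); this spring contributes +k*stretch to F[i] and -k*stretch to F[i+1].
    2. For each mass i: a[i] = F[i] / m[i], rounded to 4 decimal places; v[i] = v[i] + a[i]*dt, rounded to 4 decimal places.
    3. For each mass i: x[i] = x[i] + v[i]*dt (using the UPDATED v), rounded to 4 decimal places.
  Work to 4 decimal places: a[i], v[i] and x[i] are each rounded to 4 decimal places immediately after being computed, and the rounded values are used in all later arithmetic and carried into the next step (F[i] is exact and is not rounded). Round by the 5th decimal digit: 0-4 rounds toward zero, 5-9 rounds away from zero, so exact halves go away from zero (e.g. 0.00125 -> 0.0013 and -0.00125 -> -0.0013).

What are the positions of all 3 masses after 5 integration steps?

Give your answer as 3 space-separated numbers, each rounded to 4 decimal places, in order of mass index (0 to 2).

Answer: 4.1474 11.3426 17.5101

Derivation:
Step 0: x=[4.0000 10.0000 19.0000] v=[0.0000 0.0000 0.0000]
Step 1: x=[4.0000 10.1200 18.8800] v=[0.0000 1.2000 -1.2000]
Step 2: x=[4.0048 10.3456 18.6496] v=[0.0480 2.2560 -2.3040]
Step 3: x=[4.0232 10.6497 18.3270] v=[0.1843 3.0413 -3.2256]
Step 4: x=[4.0667 10.9959 17.9374] v=[0.4349 3.4616 -3.8965]
Step 5: x=[4.1474 11.3426 17.5101] v=[0.8066 3.4665 -4.2731]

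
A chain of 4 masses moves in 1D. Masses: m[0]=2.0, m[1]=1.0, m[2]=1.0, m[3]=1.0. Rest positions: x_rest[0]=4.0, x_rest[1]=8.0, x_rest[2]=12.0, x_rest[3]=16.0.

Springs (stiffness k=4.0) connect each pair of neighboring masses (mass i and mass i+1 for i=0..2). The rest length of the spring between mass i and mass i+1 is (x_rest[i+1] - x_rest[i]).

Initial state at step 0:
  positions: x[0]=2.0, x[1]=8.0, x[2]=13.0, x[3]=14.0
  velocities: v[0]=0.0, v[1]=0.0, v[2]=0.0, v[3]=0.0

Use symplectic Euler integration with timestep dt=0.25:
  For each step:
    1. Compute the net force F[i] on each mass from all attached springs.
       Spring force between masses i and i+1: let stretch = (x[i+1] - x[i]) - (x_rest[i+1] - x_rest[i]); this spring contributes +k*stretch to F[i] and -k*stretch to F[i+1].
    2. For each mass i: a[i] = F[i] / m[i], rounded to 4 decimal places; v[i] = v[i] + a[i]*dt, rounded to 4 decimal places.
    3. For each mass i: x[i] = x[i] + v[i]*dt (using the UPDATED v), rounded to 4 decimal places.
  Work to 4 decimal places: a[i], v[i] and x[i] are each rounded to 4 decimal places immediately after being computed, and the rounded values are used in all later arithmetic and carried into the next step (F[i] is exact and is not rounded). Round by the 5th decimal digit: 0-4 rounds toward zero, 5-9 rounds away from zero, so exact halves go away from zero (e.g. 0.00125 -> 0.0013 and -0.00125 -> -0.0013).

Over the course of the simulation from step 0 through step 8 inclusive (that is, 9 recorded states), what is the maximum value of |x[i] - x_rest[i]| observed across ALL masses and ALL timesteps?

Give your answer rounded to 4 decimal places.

Answer: 2.7765

Derivation:
Step 0: x=[2.0000 8.0000 13.0000 14.0000] v=[0.0000 0.0000 0.0000 0.0000]
Step 1: x=[2.2500 7.7500 12.0000 14.7500] v=[1.0000 -1.0000 -4.0000 3.0000]
Step 2: x=[2.6875 7.1875 10.6250 15.8125] v=[1.7500 -2.2500 -5.5000 4.2500]
Step 3: x=[3.1875 6.3594 9.6875 16.5781] v=[2.0000 -3.3125 -3.7500 3.0625]
Step 4: x=[3.5840 5.5703 9.6406 16.6211] v=[1.5860 -3.1563 -0.1875 0.1719]
Step 5: x=[3.7288 5.3022 10.3213 15.9190] v=[0.5792 -1.0723 2.7227 -2.8086]
Step 6: x=[3.5703 5.8956 11.1466 14.8174] v=[-0.6341 2.3734 3.3013 -4.4063]
Step 7: x=[3.2024 7.2204 11.5769 13.7981] v=[-1.4715 5.2991 1.7211 -4.0771]
Step 8: x=[2.8368 8.6298 11.4734 13.2235] v=[-1.4625 5.6376 -0.4142 -2.2983]
Max displacement = 2.7765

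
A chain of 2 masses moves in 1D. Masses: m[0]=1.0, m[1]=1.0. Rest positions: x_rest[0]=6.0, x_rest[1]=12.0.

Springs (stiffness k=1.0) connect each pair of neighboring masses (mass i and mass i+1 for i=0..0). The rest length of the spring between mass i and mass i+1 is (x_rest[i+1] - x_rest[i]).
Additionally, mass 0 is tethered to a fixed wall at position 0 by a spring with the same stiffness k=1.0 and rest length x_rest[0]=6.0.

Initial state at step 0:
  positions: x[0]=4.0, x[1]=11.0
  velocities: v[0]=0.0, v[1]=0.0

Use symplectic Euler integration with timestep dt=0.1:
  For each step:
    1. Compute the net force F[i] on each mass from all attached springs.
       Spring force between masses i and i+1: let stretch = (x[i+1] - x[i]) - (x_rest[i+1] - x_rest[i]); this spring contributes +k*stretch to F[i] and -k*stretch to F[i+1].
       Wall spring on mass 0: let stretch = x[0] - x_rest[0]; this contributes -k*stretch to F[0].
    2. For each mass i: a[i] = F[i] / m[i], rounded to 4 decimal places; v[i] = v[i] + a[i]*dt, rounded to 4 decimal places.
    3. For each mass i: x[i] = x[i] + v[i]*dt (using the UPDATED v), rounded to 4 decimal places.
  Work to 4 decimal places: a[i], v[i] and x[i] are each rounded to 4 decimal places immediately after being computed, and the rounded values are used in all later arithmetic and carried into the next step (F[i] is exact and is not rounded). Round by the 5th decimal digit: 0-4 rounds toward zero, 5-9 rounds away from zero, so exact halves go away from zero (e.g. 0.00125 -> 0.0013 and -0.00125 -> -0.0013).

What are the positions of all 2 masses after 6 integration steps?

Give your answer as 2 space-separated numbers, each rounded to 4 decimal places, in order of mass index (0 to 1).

Answer: 4.5825 10.8171

Derivation:
Step 0: x=[4.0000 11.0000] v=[0.0000 0.0000]
Step 1: x=[4.0300 10.9900] v=[0.3000 -0.1000]
Step 2: x=[4.0893 10.9704] v=[0.5930 -0.1960]
Step 3: x=[4.1765 10.9420] v=[0.8722 -0.2841]
Step 4: x=[4.2896 10.9059] v=[1.1311 -0.3607]
Step 5: x=[4.4260 10.8637] v=[1.3638 -0.4223]
Step 6: x=[4.5825 10.8171] v=[1.5650 -0.4661]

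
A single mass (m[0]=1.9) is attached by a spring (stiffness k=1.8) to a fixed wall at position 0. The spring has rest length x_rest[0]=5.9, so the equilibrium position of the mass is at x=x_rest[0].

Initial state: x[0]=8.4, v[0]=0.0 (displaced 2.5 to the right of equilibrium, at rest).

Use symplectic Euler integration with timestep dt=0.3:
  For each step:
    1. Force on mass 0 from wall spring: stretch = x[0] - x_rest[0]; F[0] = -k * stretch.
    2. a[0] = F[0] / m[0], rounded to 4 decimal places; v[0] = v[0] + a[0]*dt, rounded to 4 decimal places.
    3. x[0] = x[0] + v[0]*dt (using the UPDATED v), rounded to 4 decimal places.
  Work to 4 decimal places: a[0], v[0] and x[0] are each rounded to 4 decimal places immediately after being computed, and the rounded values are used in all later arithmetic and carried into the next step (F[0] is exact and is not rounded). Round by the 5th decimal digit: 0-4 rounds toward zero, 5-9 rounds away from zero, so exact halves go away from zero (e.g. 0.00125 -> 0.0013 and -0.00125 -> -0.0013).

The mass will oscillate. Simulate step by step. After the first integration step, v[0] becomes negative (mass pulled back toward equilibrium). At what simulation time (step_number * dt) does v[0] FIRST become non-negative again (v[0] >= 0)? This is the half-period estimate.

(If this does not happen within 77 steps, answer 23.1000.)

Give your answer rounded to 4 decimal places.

Answer: 3.3000

Derivation:
Step 0: x=[8.4000] v=[0.0000]
Step 1: x=[8.1869] v=[-0.7105]
Step 2: x=[7.7788] v=[-1.3605]
Step 3: x=[7.2105] v=[-1.8945]
Step 4: x=[6.5304] v=[-2.2670]
Step 5: x=[5.7965] v=[-2.4462]
Step 6: x=[5.0715] v=[-2.4168]
Step 7: x=[4.4171] v=[-2.1813]
Step 8: x=[3.8892] v=[-1.7598]
Step 9: x=[3.5327] v=[-1.1883]
Step 10: x=[3.3781] v=[-0.5155]
Step 11: x=[3.4385] v=[0.2013]
First v>=0 after going negative at step 11, time=3.3000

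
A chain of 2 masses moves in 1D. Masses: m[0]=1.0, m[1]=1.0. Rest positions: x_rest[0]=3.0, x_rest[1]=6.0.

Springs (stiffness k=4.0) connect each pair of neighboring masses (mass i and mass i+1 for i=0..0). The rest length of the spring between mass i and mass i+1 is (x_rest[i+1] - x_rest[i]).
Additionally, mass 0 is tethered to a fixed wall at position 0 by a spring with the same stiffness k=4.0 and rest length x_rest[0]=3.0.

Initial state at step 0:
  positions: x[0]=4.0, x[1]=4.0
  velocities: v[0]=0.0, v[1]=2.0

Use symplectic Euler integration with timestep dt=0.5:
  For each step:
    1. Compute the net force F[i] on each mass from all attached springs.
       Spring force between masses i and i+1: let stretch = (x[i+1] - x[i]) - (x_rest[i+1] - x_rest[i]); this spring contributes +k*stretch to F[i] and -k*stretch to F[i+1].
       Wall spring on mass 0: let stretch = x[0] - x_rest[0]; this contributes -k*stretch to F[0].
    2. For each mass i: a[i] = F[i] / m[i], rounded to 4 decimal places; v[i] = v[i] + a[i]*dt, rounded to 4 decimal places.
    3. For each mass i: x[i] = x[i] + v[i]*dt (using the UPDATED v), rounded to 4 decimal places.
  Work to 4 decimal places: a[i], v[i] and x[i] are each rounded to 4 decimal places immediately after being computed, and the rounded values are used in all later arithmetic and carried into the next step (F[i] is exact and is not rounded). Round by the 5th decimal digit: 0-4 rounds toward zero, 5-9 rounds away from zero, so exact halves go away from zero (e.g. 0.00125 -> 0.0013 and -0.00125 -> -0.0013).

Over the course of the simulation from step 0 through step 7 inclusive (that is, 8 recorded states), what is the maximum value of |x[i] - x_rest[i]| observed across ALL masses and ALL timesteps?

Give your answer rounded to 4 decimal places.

Step 0: x=[4.0000 4.0000] v=[0.0000 2.0000]
Step 1: x=[0.0000 8.0000] v=[-8.0000 8.0000]
Step 2: x=[4.0000 7.0000] v=[8.0000 -2.0000]
Step 3: x=[7.0000 6.0000] v=[6.0000 -2.0000]
Step 4: x=[2.0000 9.0000] v=[-10.0000 6.0000]
Step 5: x=[2.0000 8.0000] v=[0.0000 -2.0000]
Step 6: x=[6.0000 4.0000] v=[8.0000 -8.0000]
Step 7: x=[2.0000 5.0000] v=[-8.0000 2.0000]
Max displacement = 4.0000

Answer: 4.0000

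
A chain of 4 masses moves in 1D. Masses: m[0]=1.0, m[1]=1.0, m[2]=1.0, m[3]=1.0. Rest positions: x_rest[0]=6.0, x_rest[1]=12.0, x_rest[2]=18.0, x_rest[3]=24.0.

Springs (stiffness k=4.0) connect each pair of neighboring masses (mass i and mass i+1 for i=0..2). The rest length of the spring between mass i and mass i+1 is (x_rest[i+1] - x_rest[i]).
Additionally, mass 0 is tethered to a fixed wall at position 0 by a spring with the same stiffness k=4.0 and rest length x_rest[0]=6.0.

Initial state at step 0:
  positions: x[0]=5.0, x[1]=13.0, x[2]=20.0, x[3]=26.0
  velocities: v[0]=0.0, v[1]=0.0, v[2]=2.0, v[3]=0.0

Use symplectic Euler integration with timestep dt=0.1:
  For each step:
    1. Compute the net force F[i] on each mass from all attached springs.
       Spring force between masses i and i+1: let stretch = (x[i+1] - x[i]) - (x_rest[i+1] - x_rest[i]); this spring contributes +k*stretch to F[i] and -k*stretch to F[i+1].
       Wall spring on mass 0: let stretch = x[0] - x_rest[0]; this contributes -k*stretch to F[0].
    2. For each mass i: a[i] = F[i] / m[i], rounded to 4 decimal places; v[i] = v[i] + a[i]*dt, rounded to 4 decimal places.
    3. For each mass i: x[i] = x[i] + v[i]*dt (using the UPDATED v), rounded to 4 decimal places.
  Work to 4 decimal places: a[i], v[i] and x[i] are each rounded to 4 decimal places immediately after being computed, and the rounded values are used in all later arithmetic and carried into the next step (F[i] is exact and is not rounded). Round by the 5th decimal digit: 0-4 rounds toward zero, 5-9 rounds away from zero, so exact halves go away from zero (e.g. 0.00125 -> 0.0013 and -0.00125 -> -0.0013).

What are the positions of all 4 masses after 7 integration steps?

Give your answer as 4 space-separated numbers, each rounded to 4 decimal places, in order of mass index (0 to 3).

Step 0: x=[5.0000 13.0000 20.0000 26.0000] v=[0.0000 0.0000 2.0000 0.0000]
Step 1: x=[5.1200 12.9600 20.1600 26.0000] v=[1.2000 -0.4000 1.6000 0.0000]
Step 2: x=[5.3488 12.8944 20.2656 26.0064] v=[2.2880 -0.6560 1.0560 0.0640]
Step 3: x=[5.6655 12.8218 20.3060 26.0232] v=[3.1667 -0.7258 0.4038 0.1677]
Step 4: x=[6.0418 12.7623 20.2757 26.0513] v=[3.7630 -0.5946 -0.3030 0.2808]
Step 5: x=[6.4453 12.7346 20.1759 26.0884] v=[4.0345 -0.2774 -0.9981 0.3706]
Step 6: x=[6.8425 12.7529 20.0149 26.1290] v=[3.9721 0.1834 -1.6096 0.4056]
Step 7: x=[7.2024 12.8253 19.8080 26.1650] v=[3.5993 0.7240 -2.0688 0.3600]

Answer: 7.2024 12.8253 19.8080 26.1650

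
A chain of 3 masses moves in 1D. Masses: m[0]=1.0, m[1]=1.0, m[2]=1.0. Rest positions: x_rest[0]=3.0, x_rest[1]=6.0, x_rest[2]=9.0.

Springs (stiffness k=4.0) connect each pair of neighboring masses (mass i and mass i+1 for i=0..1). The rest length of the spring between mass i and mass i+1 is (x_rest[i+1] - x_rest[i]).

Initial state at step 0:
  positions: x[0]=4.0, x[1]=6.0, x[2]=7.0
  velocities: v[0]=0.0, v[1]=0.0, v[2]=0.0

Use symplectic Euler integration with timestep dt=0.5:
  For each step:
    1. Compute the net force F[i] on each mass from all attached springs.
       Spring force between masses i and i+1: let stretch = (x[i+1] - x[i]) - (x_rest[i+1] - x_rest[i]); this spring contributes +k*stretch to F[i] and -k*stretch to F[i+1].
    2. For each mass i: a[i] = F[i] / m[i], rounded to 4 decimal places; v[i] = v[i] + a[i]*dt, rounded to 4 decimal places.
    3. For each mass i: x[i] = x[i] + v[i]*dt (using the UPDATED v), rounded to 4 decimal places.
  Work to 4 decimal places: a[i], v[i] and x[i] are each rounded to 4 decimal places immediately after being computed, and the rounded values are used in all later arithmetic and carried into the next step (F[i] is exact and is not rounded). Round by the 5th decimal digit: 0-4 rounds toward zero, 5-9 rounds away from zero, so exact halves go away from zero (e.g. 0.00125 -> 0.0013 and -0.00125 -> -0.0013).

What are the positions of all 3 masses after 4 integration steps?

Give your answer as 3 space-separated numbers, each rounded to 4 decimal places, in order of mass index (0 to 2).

Step 0: x=[4.0000 6.0000 7.0000] v=[0.0000 0.0000 0.0000]
Step 1: x=[3.0000 5.0000 9.0000] v=[-2.0000 -2.0000 4.0000]
Step 2: x=[1.0000 6.0000 10.0000] v=[-4.0000 2.0000 2.0000]
Step 3: x=[1.0000 6.0000 10.0000] v=[0.0000 0.0000 0.0000]
Step 4: x=[3.0000 5.0000 9.0000] v=[4.0000 -2.0000 -2.0000]

Answer: 3.0000 5.0000 9.0000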